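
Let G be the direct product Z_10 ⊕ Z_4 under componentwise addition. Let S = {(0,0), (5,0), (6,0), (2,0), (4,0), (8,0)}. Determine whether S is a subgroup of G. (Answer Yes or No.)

No

|S| = 6 does not divide |G| = 40, so by Lagrange S is not a subgroup.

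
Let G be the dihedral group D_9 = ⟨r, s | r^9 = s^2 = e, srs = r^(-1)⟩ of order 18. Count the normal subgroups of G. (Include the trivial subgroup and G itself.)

G has 16 subgroups. Checking conjugation-invariance by order — order 1: 1/1 normal; order 2: 0/9 normal; order 3: 1/1 normal; order 6: 0/3 normal; order 9: 1/1 normal; order 18: 1/1 normal.
Total normal subgroups: 4.

4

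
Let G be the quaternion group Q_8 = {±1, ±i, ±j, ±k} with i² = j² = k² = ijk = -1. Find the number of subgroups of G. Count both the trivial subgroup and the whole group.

|G| = 8, so by Lagrange every subgroup order divides 8. Divisors: 1, 2, 4, 8.
Subgroups by order — order 1: 1; order 2: 1; order 4: 3; order 8: 1.
Total: 1 + 1 + 3 + 1 = 6.

6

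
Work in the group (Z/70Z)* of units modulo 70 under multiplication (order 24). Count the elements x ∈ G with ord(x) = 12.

8

The elements of order 12 are: 3, 17, 23, 33, 37, 47, 53, 67.
That's 8.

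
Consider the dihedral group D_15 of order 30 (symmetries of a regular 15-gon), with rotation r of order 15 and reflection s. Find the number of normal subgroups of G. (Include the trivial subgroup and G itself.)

G has 28 subgroups. Checking conjugation-invariance by order — order 1: 1/1 normal; order 2: 0/15 normal; order 3: 1/1 normal; order 5: 1/1 normal; order 6: 0/5 normal; order 10: 0/3 normal; order 15: 1/1 normal; order 30: 1/1 normal.
Total normal subgroups: 5.

5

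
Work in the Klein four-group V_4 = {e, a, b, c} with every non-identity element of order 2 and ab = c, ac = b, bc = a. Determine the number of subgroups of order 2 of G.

|G| = 4 and 2 | 4, so subgroups of order 2 are possible by Lagrange.
The subgroups of order 2 are: {e, a}; {e, b}; {e, c}.
So G has 3 subgroups of order 2.

3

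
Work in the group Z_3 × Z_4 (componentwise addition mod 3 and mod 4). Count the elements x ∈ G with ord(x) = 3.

An element (a,b) has order lcm(ord(a), ord(b)); count pairs with lcm equal to 3.
Enumerating gives 2 such elements.

2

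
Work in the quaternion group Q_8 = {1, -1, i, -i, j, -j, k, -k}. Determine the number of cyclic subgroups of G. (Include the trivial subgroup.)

5

Each element a generates a cyclic subgroup ⟨a⟩; distinct elements may generate the same one (a cyclic group of order d has φ(d) generators).
Cyclic subgroups by order — order 1: 1; order 2: 1; order 4: 3.
Total: 5.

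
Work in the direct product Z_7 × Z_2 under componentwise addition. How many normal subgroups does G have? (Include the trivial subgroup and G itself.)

G is abelian, so every subgroup is normal.
G has 4 subgroups in total, hence 4 normal subgroups.

4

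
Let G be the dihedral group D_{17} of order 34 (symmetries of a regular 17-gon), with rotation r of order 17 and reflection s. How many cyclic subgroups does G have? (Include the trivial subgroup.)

19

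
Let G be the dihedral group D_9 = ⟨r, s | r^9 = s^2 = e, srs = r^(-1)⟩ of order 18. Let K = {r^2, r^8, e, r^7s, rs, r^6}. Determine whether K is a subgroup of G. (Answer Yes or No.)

r^6 ∈ K but its inverse r^3 ∉ K, so K is not a subgroup.

No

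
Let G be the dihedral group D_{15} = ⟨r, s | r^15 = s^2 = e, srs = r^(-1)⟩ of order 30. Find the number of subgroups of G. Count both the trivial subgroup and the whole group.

|G| = 30, so by Lagrange every subgroup order divides 30. Divisors: 1, 2, 3, 5, 6, 10, 15, 30.
Subgroups by order — order 1: 1; order 2: 15; order 3: 1; order 5: 1; order 6: 5; order 10: 3; order 15: 1; order 30: 1.
Total: 1 + 15 + 1 + 1 + 5 + 3 + 1 + 1 = 28.

28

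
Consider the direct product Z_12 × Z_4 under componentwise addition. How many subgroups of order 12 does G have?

7

|G| = 48 and 12 | 48, so subgroups of order 12 are possible by Lagrange.
The subgroups of order 12 are: {(0,0), (0,1), (0,2), (0,3), (4,0), (4,1), (4,2), (4,3), (8,0), (8,1), (8,2), (8,3)}; {(0,0), (0,2), (2,0), (2,2), (4,0), (4,2), (6,0), (6,2), (8,0), (8,2), (10,0), (10,2)}; {(0,0), (0,2), (2,1), (2,3), (4,0), (4,2), (6,1), (6,3), (8,0), (8,2), (10,1), (10,3)}; {(0,0), (1,0), (2,0), (3,0), (4,0), (5,0), (6,0), (7,0), (8,0), (9,0), (10,0), (11,0)}; … (7 in all).
So G has 7 subgroups of order 12.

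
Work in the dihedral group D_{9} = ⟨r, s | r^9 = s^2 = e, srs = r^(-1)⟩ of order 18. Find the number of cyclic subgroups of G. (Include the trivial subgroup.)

12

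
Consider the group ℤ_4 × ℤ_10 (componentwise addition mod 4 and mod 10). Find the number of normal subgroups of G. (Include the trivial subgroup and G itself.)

16

G is abelian, so every subgroup is normal.
G has 16 subgroups in total, hence 16 normal subgroups.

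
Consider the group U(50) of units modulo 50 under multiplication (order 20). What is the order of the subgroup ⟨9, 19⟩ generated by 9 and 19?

|⟨9⟩| = 10 and |⟨19⟩| = 10, so |H| is a multiple of lcm(10, 10) = 10 and divides |G| = 20.
Closing under the operation: H = {1, 9, 11, 19, 21, 29, 31, 39, 41, 49}, so |H| = 10.

10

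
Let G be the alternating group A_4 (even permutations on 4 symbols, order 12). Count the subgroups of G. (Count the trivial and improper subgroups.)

10

|G| = 12, so by Lagrange every subgroup order divides 12. Divisors: 1, 2, 3, 4, 6, 12.
Subgroups by order — order 1: 1; order 2: 3; order 3: 4; order 4: 1; order 6: 0; order 12: 1.
Total: 1 + 3 + 4 + 1 + 0 + 1 = 10.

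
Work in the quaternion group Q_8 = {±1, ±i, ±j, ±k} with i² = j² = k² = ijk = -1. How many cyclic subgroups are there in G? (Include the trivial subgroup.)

5

Group the elements of G by the cyclic subgroup they generate; each cyclic subgroup of order d accounts for φ(d) elements.
Cyclic subgroups by order — order 1: 1; order 2: 1; order 4: 3.
Total: 5.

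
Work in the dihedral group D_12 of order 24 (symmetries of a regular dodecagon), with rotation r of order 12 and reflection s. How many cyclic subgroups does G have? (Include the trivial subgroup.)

A cyclic subgroup of order d is generated by each of its φ(d) elements of order d, so the cyclic subgroups of order d number (#elements of order d)/φ(d).
Cyclic subgroups by order — order 1: 1; order 2: 13; order 3: 1; order 4: 1; order 6: 1; order 12: 1.
Total: 18.

18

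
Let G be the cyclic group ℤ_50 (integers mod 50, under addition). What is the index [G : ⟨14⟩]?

2

|⟨14⟩| = 25 and |G| = 50.
By Lagrange, [G : H] = |G|/|H| = 50/25 = 2.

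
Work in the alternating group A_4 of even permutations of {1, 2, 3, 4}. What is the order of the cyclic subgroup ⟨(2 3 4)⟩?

3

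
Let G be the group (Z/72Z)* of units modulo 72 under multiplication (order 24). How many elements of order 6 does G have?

Enumerating element orders in G gives 14 elements of order 6.

14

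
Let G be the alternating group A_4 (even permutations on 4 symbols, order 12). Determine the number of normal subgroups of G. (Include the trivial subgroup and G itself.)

G has 10 subgroups. Checking conjugation-invariance by order — order 1: 1/1 normal; order 2: 0/3 normal; order 3: 0/4 normal; order 4: 1/1 normal; order 12: 1/1 normal.
Total normal subgroups: 3.

3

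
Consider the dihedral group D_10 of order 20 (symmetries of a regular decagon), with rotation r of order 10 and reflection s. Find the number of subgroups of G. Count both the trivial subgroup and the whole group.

|G| = 20, so by Lagrange every subgroup order divides 20. Divisors: 1, 2, 4, 5, 10, 20.
Subgroups by order — order 1: 1; order 2: 11; order 4: 5; order 5: 1; order 10: 3; order 20: 1.
Total: 1 + 11 + 5 + 1 + 3 + 1 = 22.

22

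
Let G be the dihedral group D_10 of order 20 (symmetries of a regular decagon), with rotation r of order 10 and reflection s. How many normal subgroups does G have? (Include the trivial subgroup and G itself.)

7

G has 22 subgroups. Checking conjugation-invariance by order — order 1: 1/1 normal; order 2: 1/11 normal; order 4: 0/5 normal; order 5: 1/1 normal; order 10: 3/3 normal; order 20: 1/1 normal.
Total normal subgroups: 7.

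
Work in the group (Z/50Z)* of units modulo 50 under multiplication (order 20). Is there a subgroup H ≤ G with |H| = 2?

2 | 20. A subgroup of order 2 is {1, 49}.

Yes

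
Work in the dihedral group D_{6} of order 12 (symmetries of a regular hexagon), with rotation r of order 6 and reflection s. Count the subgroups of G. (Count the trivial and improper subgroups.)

16

|G| = 12, so by Lagrange every subgroup order divides 12. Divisors: 1, 2, 3, 4, 6, 12.
Subgroups by order — order 1: 1; order 2: 7; order 3: 1; order 4: 3; order 6: 3; order 12: 1.
Total: 1 + 7 + 1 + 3 + 3 + 1 = 16.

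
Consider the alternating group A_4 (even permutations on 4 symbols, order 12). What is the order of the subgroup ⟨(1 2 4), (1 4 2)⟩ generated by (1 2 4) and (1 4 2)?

|⟨(1 2 4)⟩| = 3 and |⟨(1 4 2)⟩| = 3, so |H| is a multiple of lcm(3, 3) = 3 and divides |G| = 12.
Closing under the operation: H = {e, (1 2 4), (1 4 2)}, so |H| = 3.

3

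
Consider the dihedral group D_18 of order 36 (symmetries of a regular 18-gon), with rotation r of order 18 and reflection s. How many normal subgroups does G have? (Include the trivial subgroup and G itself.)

G has 45 subgroups. Checking conjugation-invariance by order — order 1: 1/1 normal; order 2: 1/19 normal; order 3: 1/1 normal; order 4: 0/9 normal; order 6: 1/7 normal; order 9: 1/1 normal; order 12: 0/3 normal; order 18: 3/3 normal; order 36: 1/1 normal.
Total normal subgroups: 9.

9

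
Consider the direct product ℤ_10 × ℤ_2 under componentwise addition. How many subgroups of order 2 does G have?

|G| = 20 and 2 | 20, so subgroups of order 2 are possible by Lagrange.
The subgroups of order 2 are: {(0,0), (0,1)}; {(0,0), (5,0)}; {(0,0), (5,1)}.
So G has 3 subgroups of order 2.

3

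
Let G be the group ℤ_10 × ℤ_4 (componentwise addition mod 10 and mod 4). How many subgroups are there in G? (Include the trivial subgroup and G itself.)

|G| = 40, so by Lagrange every subgroup order divides 40. Divisors: 1, 2, 4, 5, 8, 10, 20, 40.
Subgroups by order — order 1: 1; order 2: 3; order 4: 3; order 5: 1; order 8: 1; order 10: 3; order 20: 3; order 40: 1.
Total: 1 + 3 + 3 + 1 + 1 + 3 + 3 + 1 = 16.

16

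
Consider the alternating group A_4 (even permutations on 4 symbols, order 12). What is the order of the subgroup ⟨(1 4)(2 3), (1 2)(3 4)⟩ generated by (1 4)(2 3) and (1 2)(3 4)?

4

|⟨(1 4)(2 3)⟩| = 2 and |⟨(1 2)(3 4)⟩| = 2, so |H| is a multiple of lcm(2, 2) = 2 and divides |G| = 12.
Closing under the operation: H = {e, (1 2)(3 4), (1 3)(2 4), (1 4)(2 3)}, so |H| = 4.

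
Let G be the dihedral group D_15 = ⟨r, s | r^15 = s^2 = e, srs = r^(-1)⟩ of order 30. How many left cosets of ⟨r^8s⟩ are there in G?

|⟨r^8s⟩| = 2 and |G| = 30.
By Lagrange, [G : H] = |G|/|H| = 30/2 = 15.

15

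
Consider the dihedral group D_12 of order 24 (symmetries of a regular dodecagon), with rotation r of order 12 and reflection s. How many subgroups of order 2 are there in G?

|G| = 24 and 2 | 24, so subgroups of order 2 are possible by Lagrange.
The subgroups of order 2 are: {e, r^10s}; {e, r^11s}; {e, r^2s}; {e, r^3s}; … (13 in all).
So G has 13 subgroups of order 2.

13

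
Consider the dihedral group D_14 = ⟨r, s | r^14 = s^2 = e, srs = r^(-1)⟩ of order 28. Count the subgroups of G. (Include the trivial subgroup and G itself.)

|G| = 28, so by Lagrange every subgroup order divides 28. Divisors: 1, 2, 4, 7, 14, 28.
Subgroups by order — order 1: 1; order 2: 15; order 4: 7; order 7: 1; order 14: 3; order 28: 1.
Total: 1 + 15 + 7 + 1 + 3 + 1 = 28.

28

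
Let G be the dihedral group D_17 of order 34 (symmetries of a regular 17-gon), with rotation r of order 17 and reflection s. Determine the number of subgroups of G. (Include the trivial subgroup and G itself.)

|G| = 34, so by Lagrange every subgroup order divides 34. Divisors: 1, 2, 17, 34.
Subgroups by order — order 1: 1; order 2: 17; order 17: 1; order 34: 1.
Total: 1 + 17 + 1 + 1 = 20.

20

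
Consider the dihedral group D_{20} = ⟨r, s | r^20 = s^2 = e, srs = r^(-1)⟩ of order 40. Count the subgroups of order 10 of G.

|G| = 40 and 10 | 40, so subgroups of order 10 are possible by Lagrange.
The subgroups of order 10 are: {e, r^2, r^4, r^6, r^8, r^10, r^12, r^14, r^16, r^18}; {e, r^4, r^8, r^12, r^16, r^2s, r^6s, r^10s, r^14s, r^18s}; {e, r^4, r^8, r^12, r^16, r^3s, r^7s, r^11s, r^15s, r^19s}; {e, r^4, r^8, r^12, r^16, s, r^4s, r^8s, r^12s, r^16s}; … (5 in all).
So G has 5 subgroups of order 10.

5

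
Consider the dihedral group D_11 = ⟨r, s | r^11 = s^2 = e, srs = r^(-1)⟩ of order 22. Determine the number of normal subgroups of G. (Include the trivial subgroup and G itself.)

G has 14 subgroups. Checking conjugation-invariance by order — order 1: 1/1 normal; order 2: 0/11 normal; order 11: 1/1 normal; order 22: 1/1 normal.
Total normal subgroups: 3.

3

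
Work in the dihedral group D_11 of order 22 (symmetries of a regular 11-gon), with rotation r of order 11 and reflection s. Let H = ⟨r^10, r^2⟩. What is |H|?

|⟨r^10⟩| = 11 and |⟨r^2⟩| = 11, so |H| is a multiple of lcm(11, 11) = 11 and divides |G| = 22.
Closing under the operation: H = {e, r, r^2, r^3, r^4, r^5, r^6, r^7, r^8, r^9, r^10}, so |H| = 11.

11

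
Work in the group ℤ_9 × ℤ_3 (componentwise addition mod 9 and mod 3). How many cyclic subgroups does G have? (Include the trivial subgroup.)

Group the elements of G by the cyclic subgroup they generate; each cyclic subgroup of order d accounts for φ(d) elements.
Cyclic subgroups by order — order 1: 1; order 3: 4; order 9: 3.
Total: 8.

8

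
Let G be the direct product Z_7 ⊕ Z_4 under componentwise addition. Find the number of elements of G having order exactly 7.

An element (a,b) has order lcm(ord(a), ord(b)); count pairs with lcm equal to 7.
Enumerating gives 6 such elements.

6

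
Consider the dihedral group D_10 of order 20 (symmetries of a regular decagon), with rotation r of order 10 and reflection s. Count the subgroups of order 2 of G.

|G| = 20 and 2 | 20, so subgroups of order 2 are possible by Lagrange.
The subgroups of order 2 are: {e, r^2s}; {e, r^3s}; {e, r^4s}; {e, r^5}; … (11 in all).
So G has 11 subgroups of order 2.

11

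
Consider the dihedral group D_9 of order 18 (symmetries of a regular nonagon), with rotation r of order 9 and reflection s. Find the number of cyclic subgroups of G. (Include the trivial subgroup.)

Group the elements of G by the cyclic subgroup they generate; each cyclic subgroup of order d accounts for φ(d) elements.
Cyclic subgroups by order — order 1: 1; order 2: 9; order 3: 1; order 9: 1.
Total: 12.

12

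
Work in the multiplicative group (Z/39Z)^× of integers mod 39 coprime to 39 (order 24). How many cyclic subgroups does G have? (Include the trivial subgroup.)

12

Group the elements of G by the cyclic subgroup they generate; each cyclic subgroup of order d accounts for φ(d) elements.
Cyclic subgroups by order — order 1: 1; order 2: 3; order 3: 1; order 4: 2; order 6: 3; order 12: 2.
Total: 12.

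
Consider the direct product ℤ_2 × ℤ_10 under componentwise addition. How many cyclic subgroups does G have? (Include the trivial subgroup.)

8

A cyclic subgroup of order d is generated by each of its φ(d) elements of order d, so the cyclic subgroups of order d number (#elements of order d)/φ(d).
Cyclic subgroups by order — order 1: 1; order 2: 3; order 5: 1; order 10: 3.
Total: 8.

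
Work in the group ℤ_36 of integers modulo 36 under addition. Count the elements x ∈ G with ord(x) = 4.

In a cyclic group of order 36, the number of elements of order d (for d | 36) is φ(d).
φ(4) = 2.

2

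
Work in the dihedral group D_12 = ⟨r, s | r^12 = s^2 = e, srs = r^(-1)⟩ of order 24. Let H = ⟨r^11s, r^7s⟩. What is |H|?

6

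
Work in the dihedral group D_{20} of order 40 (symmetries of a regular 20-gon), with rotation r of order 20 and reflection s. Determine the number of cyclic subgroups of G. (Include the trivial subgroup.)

26

Each element a generates a cyclic subgroup ⟨a⟩; distinct elements may generate the same one (a cyclic group of order d has φ(d) generators).
Cyclic subgroups by order — order 1: 1; order 2: 21; order 4: 1; order 5: 1; order 10: 1; order 20: 1.
Total: 26.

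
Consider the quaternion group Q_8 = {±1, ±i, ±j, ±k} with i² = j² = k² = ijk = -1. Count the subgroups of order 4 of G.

|G| = 8 and 4 | 8, so subgroups of order 4 are possible by Lagrange.
The subgroups of order 4 are: {1, -1, i, -i}; {1, -1, j, -j}; {1, -1, k, -k}.
So G has 3 subgroups of order 4.

3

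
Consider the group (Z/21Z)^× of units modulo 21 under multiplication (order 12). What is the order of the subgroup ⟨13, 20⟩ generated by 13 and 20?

|⟨13⟩| = 2 and |⟨20⟩| = 2, so |H| is a multiple of lcm(2, 2) = 2 and divides |G| = 12.
Closing under the operation: H = {1, 8, 13, 20}, so |H| = 4.

4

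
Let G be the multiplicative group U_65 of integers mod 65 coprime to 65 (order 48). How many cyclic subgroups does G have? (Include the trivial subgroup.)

Each element a generates a cyclic subgroup ⟨a⟩; distinct elements may generate the same one (a cyclic group of order d has φ(d) generators).
Cyclic subgroups by order — order 1: 1; order 2: 3; order 3: 1; order 4: 6; order 6: 3; order 12: 6.
Total: 20.

20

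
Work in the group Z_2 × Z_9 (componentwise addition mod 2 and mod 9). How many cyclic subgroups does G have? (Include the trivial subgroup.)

6

Group the elements of G by the cyclic subgroup they generate; each cyclic subgroup of order d accounts for φ(d) elements.
Cyclic subgroups by order — order 1: 1; order 2: 1; order 3: 1; order 6: 1; order 9: 1; order 18: 1.
Total: 6.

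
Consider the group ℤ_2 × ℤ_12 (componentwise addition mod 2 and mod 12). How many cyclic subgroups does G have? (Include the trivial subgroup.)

12

Each element a generates a cyclic subgroup ⟨a⟩; distinct elements may generate the same one (a cyclic group of order d has φ(d) generators).
Cyclic subgroups by order — order 1: 1; order 2: 3; order 3: 1; order 4: 2; order 6: 3; order 12: 2.
Total: 12.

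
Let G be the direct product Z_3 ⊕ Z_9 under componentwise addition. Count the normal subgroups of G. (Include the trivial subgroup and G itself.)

10

G is abelian, so every subgroup is normal.
G has 10 subgroups in total, hence 10 normal subgroups.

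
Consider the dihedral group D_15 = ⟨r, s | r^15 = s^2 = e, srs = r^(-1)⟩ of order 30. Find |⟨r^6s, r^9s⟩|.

10

|⟨r^6s⟩| = 2 and |⟨r^9s⟩| = 2, so |H| is a multiple of lcm(2, 2) = 2 and divides |G| = 30.
Closing under the operation: H = {e, r^3, r^6, r^9, r^12, s, r^3s, r^6s, r^9s, r^12s}, so |H| = 10.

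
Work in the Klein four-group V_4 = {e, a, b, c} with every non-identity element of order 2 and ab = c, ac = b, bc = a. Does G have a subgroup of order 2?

Yes

2 | 4. A subgroup of order 2 is {e, a}.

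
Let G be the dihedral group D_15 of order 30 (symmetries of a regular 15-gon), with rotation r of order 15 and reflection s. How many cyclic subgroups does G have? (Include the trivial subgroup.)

19

Group the elements of G by the cyclic subgroup they generate; each cyclic subgroup of order d accounts for φ(d) elements.
Cyclic subgroups by order — order 1: 1; order 2: 15; order 3: 1; order 5: 1; order 15: 1.
Total: 19.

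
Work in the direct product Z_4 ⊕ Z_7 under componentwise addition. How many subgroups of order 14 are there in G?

1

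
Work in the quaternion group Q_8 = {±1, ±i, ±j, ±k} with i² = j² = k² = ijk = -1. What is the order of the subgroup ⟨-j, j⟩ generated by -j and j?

|⟨-j⟩| = 4 and |⟨j⟩| = 4, so |H| is a multiple of lcm(4, 4) = 4 and divides |G| = 8.
Closing under the operation: H = {1, -1, j, -j}, so |H| = 4.

4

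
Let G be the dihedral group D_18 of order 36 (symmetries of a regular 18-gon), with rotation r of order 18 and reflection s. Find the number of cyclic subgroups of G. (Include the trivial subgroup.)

24

Each element a generates a cyclic subgroup ⟨a⟩; distinct elements may generate the same one (a cyclic group of order d has φ(d) generators).
Cyclic subgroups by order — order 1: 1; order 2: 19; order 3: 1; order 6: 1; order 9: 1; order 18: 1.
Total: 24.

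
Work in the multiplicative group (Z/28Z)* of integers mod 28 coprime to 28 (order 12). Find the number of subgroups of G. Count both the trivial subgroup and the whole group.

|G| = 12, so by Lagrange every subgroup order divides 12. Divisors: 1, 2, 3, 4, 6, 12.
Subgroups by order — order 1: 1; order 2: 3; order 3: 1; order 4: 1; order 6: 3; order 12: 1.
Total: 1 + 3 + 1 + 1 + 3 + 1 = 10.

10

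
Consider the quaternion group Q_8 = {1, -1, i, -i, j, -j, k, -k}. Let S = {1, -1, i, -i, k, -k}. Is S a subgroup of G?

No

|S| = 6 does not divide |G| = 8, so by Lagrange S is not a subgroup.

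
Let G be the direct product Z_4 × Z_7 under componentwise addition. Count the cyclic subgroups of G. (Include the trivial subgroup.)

6

Each element a generates a cyclic subgroup ⟨a⟩; distinct elements may generate the same one (a cyclic group of order d has φ(d) generators).
Cyclic subgroups by order — order 1: 1; order 2: 1; order 4: 1; order 7: 1; order 14: 1; order 28: 1.
Total: 6.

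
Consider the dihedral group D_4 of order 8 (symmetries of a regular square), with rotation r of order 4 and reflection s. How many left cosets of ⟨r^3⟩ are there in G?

2

|⟨r^3⟩| = 4 and |G| = 8.
By Lagrange, [G : H] = |G|/|H| = 8/4 = 2.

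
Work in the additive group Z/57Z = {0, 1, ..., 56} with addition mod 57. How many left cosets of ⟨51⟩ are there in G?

3

|⟨51⟩| = 19 and |G| = 57.
By Lagrange, [G : H] = |G|/|H| = 57/19 = 3.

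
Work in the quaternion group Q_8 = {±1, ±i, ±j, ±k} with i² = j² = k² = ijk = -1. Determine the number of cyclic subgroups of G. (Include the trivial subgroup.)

Each element a generates a cyclic subgroup ⟨a⟩; distinct elements may generate the same one (a cyclic group of order d has φ(d) generators).
Cyclic subgroups by order — order 1: 1; order 2: 1; order 4: 3.
Total: 5.

5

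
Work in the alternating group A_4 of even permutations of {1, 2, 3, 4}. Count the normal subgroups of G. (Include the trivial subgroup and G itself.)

G has 10 subgroups. Checking conjugation-invariance by order — order 1: 1/1 normal; order 2: 0/3 normal; order 3: 0/4 normal; order 4: 1/1 normal; order 12: 1/1 normal.
Total normal subgroups: 3.

3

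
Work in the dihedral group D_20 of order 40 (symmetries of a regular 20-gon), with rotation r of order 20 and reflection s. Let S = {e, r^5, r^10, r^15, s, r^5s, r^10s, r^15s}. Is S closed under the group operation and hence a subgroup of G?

Yes

|S| = 8 divides |G| = 40, consistent with Lagrange.
S contains the identity, every element's inverse is in S, and S is closed under ·: it is a subgroup.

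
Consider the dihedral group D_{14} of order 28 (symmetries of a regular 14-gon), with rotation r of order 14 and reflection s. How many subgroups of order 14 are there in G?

3

|G| = 28 and 14 | 28, so subgroups of order 14 are possible by Lagrange.
The subgroups of order 14 are: {e, r, r^2, r^3, r^4, r^5, r^6, r^7, r^8, r^9, r^10, r^11, r^12, r^13}; {e, r^2, r^4, r^6, r^8, r^10, r^12, s, r^2s, r^4s, r^6s, r^8s, r^10s, r^12s}; {e, r^2, r^4, r^6, r^8, r^10, r^12, rs, r^3s, r^5s, r^7s, r^9s, r^11s, r^13s}.
So G has 3 subgroups of order 14.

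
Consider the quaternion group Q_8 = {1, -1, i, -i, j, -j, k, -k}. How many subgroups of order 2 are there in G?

1

|G| = 8 and 2 | 8, so subgroups of order 2 are possible by Lagrange.
The subgroups of order 2 are: {1, -1}.
So G has 1 subgroup of order 2.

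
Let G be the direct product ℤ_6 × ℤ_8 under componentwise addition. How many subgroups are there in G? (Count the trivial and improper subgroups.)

22

|G| = 48, so by Lagrange every subgroup order divides 48. Divisors: 1, 2, 3, 4, 6, 8, 12, 16, 24, 48.
Subgroups by order — order 1: 1; order 2: 3; order 3: 1; order 4: 3; order 6: 3; order 8: 3; order 12: 3; order 16: 1; order 24: 3; order 48: 1.
Total: 1 + 3 + 1 + 3 + 3 + 3 + 3 + 1 + 3 + 1 = 22.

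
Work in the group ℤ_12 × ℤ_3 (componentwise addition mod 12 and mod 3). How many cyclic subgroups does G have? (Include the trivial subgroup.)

15

A cyclic subgroup of order d is generated by each of its φ(d) elements of order d, so the cyclic subgroups of order d number (#elements of order d)/φ(d).
Cyclic subgroups by order — order 1: 1; order 2: 1; order 3: 4; order 4: 1; order 6: 4; order 12: 4.
Total: 15.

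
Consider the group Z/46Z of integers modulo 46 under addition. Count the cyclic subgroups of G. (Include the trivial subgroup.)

4

Group the elements of G by the cyclic subgroup they generate; each cyclic subgroup of order d accounts for φ(d) elements.
Cyclic subgroups by order — order 1: 1; order 2: 1; order 23: 1; order 46: 1.
Total: 4.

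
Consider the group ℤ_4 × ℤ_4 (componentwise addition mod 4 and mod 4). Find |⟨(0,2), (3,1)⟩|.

8

|⟨(0,2)⟩| = 2 and |⟨(3,1)⟩| = 4, so |H| is a multiple of lcm(2, 4) = 4 and divides |G| = 16.
Closing under the operation: H = {(0,0), (0,2), (1,1), (1,3), (2,0), (2,2), (3,1), (3,3)}, so |H| = 8.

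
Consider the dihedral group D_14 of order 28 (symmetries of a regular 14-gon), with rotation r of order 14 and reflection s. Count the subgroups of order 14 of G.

3

|G| = 28 and 14 | 28, so subgroups of order 14 are possible by Lagrange.
The subgroups of order 14 are: {e, r, r^2, r^3, r^4, r^5, r^6, r^7, r^8, r^9, r^10, r^11, r^12, r^13}; {e, r^2, r^4, r^6, r^8, r^10, r^12, s, r^2s, r^4s, r^6s, r^8s, r^10s, r^12s}; {e, r^2, r^4, r^6, r^8, r^10, r^12, rs, r^3s, r^5s, r^7s, r^9s, r^11s, r^13s}.
So G has 3 subgroups of order 14.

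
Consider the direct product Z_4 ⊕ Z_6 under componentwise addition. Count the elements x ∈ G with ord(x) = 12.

8

An element (a,b) has order lcm(ord(a), ord(b)); count pairs with lcm equal to 12.
Enumerating gives 8 such elements.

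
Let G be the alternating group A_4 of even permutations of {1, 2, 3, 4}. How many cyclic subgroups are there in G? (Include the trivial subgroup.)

8

Group the elements of G by the cyclic subgroup they generate; each cyclic subgroup of order d accounts for φ(d) elements.
Cyclic subgroups by order — order 1: 1; order 2: 3; order 3: 4.
Total: 8.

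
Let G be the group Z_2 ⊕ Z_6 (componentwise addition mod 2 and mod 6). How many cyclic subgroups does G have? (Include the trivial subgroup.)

Group the elements of G by the cyclic subgroup they generate; each cyclic subgroup of order d accounts for φ(d) elements.
Cyclic subgroups by order — order 1: 1; order 2: 3; order 3: 1; order 6: 3.
Total: 8.

8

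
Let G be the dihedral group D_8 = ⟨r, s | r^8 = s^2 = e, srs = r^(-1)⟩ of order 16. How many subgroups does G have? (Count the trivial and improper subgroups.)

19

|G| = 16, so by Lagrange every subgroup order divides 16. Divisors: 1, 2, 4, 8, 16.
Subgroups by order — order 1: 1; order 2: 9; order 4: 5; order 8: 3; order 16: 1.
Total: 1 + 9 + 5 + 3 + 1 = 19.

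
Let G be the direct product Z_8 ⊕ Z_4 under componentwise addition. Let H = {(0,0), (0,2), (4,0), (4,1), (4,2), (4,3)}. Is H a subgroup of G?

No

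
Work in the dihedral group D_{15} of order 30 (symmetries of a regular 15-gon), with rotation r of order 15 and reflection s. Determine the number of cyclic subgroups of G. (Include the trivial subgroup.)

Each element a generates a cyclic subgroup ⟨a⟩; distinct elements may generate the same one (a cyclic group of order d has φ(d) generators).
Cyclic subgroups by order — order 1: 1; order 2: 15; order 3: 1; order 5: 1; order 15: 1.
Total: 19.

19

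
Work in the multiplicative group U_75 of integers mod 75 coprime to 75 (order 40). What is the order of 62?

20

Compute successive powers of 62 mod 75: 62, 19, 53, 61, 32, 34, 8, 46, …; 62^20 ≡ 1 (mod 75).
So |⟨62⟩| = 20.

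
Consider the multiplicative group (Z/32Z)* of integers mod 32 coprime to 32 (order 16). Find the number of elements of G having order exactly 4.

The elements of order 4 are: 7, 9, 23, 25.
That's 4.

4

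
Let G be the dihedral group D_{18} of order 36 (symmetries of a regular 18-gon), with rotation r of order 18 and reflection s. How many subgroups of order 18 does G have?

|G| = 36 and 18 | 36, so subgroups of order 18 are possible by Lagrange.
The subgroups of order 18 are: {e, r, r^2, r^3, r^4, r^5, r^6, r^7, r^8, r^9, r^10, r^11, r^12, r^13, r^14, r^15, r^16, r^17}; {e, r^2, r^4, r^6, r^8, r^10, r^12, r^14, r^16, s, r^2s, r^4s, r^6s, r^8s, r^10s, r^12s, r^14s, r^16s}; {e, r^2, r^4, r^6, r^8, r^10, r^12, r^14, r^16, rs, r^3s, r^5s, r^7s, r^9s, r^11s, r^13s, r^15s, r^17s}.
So G has 3 subgroups of order 18.

3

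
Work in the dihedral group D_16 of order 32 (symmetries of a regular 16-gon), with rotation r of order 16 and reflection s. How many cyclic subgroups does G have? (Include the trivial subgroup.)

21

A cyclic subgroup of order d is generated by each of its φ(d) elements of order d, so the cyclic subgroups of order d number (#elements of order d)/φ(d).
Cyclic subgroups by order — order 1: 1; order 2: 17; order 4: 1; order 8: 1; order 16: 1.
Total: 21.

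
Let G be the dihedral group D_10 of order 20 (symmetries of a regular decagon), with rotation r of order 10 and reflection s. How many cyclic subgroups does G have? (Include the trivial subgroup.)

14

A cyclic subgroup of order d is generated by each of its φ(d) elements of order d, so the cyclic subgroups of order d number (#elements of order d)/φ(d).
Cyclic subgroups by order — order 1: 1; order 2: 11; order 5: 1; order 10: 1.
Total: 14.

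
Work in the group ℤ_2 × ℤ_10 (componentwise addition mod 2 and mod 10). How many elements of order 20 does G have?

An element (a,b) has order lcm(ord(a), ord(b)); count pairs with lcm equal to 20.
Enumerating gives 0 such elements.

0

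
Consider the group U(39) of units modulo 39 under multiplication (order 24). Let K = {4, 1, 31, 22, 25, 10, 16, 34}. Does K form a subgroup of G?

Closure fails: 34 · 4 = 19 ∉ K. So K is not a subgroup.

No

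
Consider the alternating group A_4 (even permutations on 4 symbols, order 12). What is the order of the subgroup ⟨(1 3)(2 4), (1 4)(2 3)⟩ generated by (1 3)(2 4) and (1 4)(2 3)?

4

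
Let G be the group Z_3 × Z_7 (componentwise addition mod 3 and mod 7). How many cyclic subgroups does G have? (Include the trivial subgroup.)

4

Each element a generates a cyclic subgroup ⟨a⟩; distinct elements may generate the same one (a cyclic group of order d has φ(d) generators).
Cyclic subgroups by order — order 1: 1; order 3: 1; order 7: 1; order 21: 1.
Total: 4.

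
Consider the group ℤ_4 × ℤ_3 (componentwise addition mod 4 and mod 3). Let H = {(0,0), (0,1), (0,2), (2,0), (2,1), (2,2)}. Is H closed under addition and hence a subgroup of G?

|H| = 6 divides |G| = 12, consistent with Lagrange.
H contains the identity, every element's inverse is in H, and H is closed under +: it is a subgroup.
In fact H = ⟨(2,2)⟩.

Yes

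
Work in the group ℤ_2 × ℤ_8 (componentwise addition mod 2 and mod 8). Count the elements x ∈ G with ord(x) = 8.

8

An element (a,b) has order lcm(ord(a), ord(b)); count pairs with lcm equal to 8.
Enumerating gives 8 such elements.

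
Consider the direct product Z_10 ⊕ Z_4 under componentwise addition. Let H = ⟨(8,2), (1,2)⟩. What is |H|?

|⟨(8,2)⟩| = 10 and |⟨(1,2)⟩| = 10, so |H| is a multiple of lcm(10, 10) = 10 and divides |G| = 40.
Closing under the operation: H = {(0,0), (0,2), (1,0), (1,2), (2,0), (2,2), (3,0), (3,2), (4,0), (4,2), (5,0), (5,2), (6,0), (6,2), (7,0), (7,2), (8,0), (8,2), (9,0), (9,2)}, so |H| = 20.

20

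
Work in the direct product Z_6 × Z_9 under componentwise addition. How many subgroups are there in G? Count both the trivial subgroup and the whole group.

|G| = 54, so by Lagrange every subgroup order divides 54. Divisors: 1, 2, 3, 6, 9, 18, 27, 54.
Subgroups by order — order 1: 1; order 2: 1; order 3: 4; order 6: 4; order 9: 4; order 18: 4; order 27: 1; order 54: 1.
Total: 1 + 1 + 4 + 4 + 4 + 4 + 1 + 1 = 20.

20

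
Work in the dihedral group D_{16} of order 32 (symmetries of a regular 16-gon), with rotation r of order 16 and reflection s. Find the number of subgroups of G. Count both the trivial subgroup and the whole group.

|G| = 32, so by Lagrange every subgroup order divides 32. Divisors: 1, 2, 4, 8, 16, 32.
Subgroups by order — order 1: 1; order 2: 17; order 4: 9; order 8: 5; order 16: 3; order 32: 1.
Total: 1 + 17 + 9 + 5 + 3 + 1 = 36.

36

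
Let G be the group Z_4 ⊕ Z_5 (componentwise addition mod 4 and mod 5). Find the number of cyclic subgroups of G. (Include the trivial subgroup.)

6

Each element a generates a cyclic subgroup ⟨a⟩; distinct elements may generate the same one (a cyclic group of order d has φ(d) generators).
Cyclic subgroups by order — order 1: 1; order 2: 1; order 4: 1; order 5: 1; order 10: 1; order 20: 1.
Total: 6.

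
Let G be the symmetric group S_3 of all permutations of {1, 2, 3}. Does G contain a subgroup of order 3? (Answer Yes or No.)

3 | 6. A subgroup of order 3 is {e, (1 2 3), (1 3 2)}.

Yes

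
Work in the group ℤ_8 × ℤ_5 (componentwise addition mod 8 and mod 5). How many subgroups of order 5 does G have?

1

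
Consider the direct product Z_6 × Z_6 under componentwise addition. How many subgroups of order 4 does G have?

1

|G| = 36 and 4 | 36, so subgroups of order 4 are possible by Lagrange.
The subgroups of order 4 are: {(0,0), (0,3), (3,0), (3,3)}.
So G has 1 subgroup of order 4.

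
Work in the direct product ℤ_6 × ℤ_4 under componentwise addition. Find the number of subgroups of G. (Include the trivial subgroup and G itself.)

16

|G| = 24, so by Lagrange every subgroup order divides 24. Divisors: 1, 2, 3, 4, 6, 8, 12, 24.
Subgroups by order — order 1: 1; order 2: 3; order 3: 1; order 4: 3; order 6: 3; order 8: 1; order 12: 3; order 24: 1.
Total: 1 + 3 + 1 + 3 + 3 + 1 + 3 + 1 = 16.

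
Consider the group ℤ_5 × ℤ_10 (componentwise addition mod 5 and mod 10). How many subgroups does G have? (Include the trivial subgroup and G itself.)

16

|G| = 50, so by Lagrange every subgroup order divides 50. Divisors: 1, 2, 5, 10, 25, 50.
Subgroups by order — order 1: 1; order 2: 1; order 5: 6; order 10: 6; order 25: 1; order 50: 1.
Total: 1 + 1 + 6 + 6 + 1 + 1 = 16.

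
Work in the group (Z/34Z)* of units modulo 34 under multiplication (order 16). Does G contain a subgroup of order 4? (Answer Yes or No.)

4 | 16. A subgroup of order 4 is {1, 13, 21, 33}.

Yes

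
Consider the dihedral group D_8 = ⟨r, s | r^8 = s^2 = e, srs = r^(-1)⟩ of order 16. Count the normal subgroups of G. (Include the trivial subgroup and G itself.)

7

G has 19 subgroups. Checking conjugation-invariance by order — order 1: 1/1 normal; order 2: 1/9 normal; order 4: 1/5 normal; order 8: 3/3 normal; order 16: 1/1 normal.
Total normal subgroups: 7.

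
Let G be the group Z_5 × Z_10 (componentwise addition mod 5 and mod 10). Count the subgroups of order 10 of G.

|G| = 50 and 10 | 50, so subgroups of order 10 are possible by Lagrange.
The subgroups of order 10 are: {(0,0), (0,1), (0,2), (0,3), (0,4), (0,5), (0,6), (0,7), (0,8), (0,9)}; {(0,0), (0,5), (1,0), (1,5), (2,0), (2,5), (3,0), (3,5), (4,0), (4,5)}; {(0,0), (0,5), (1,1), (1,6), (2,2), (2,7), (3,3), (3,8), (4,4), (4,9)}; {(0,0), (0,5), (1,2), (1,7), (2,4), (2,9), (3,1), (3,6), (4,3), (4,8)}; … (6 in all).
So G has 6 subgroups of order 10.

6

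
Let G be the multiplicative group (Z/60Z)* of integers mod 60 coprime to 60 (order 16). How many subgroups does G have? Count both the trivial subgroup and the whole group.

27

|G| = 16, so by Lagrange every subgroup order divides 16. Divisors: 1, 2, 4, 8, 16.
Subgroups by order — order 1: 1; order 2: 7; order 4: 11; order 8: 7; order 16: 1.
Total: 1 + 7 + 11 + 7 + 1 = 27.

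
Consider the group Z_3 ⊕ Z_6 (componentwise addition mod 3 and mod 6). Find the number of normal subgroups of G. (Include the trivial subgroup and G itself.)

G is abelian, so every subgroup is normal.
G has 12 subgroups in total, hence 12 normal subgroups.

12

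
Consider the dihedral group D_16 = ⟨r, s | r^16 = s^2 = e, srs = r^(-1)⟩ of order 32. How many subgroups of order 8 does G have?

|G| = 32 and 8 | 32, so subgroups of order 8 are possible by Lagrange.
The subgroups of order 8 are: {e, r^2, r^4, r^6, r^8, r^10, r^12, r^14}; {e, r^4, r^8, r^12, r^2s, r^6s, r^10s, r^14s}; {e, r^4, r^8, r^12, r^3s, r^7s, r^11s, r^15s}; {e, r^4, r^8, r^12, s, r^4s, r^8s, r^12s}; … (5 in all).
So G has 5 subgroups of order 8.

5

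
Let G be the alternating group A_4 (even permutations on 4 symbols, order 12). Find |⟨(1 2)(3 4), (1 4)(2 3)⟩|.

|⟨(1 2)(3 4)⟩| = 2 and |⟨(1 4)(2 3)⟩| = 2, so |H| is a multiple of lcm(2, 2) = 2 and divides |G| = 12.
Closing under the operation: H = {e, (1 2)(3 4), (1 3)(2 4), (1 4)(2 3)}, so |H| = 4.

4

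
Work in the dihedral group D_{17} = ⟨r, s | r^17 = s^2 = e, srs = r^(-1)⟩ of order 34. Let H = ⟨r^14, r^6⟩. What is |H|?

|⟨r^14⟩| = 17 and |⟨r^6⟩| = 17, so |H| is a multiple of lcm(17, 17) = 17 and divides |G| = 34.
Closing under the operation: H = {e, r, r^2, r^3, r^4, r^5, r^6, r^7, r^8, r^9, r^10, r^11, r^12, r^13, r^14, r^15, r^16}, so |H| = 17.

17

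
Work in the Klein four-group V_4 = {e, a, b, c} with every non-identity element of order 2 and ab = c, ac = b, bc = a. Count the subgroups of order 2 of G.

|G| = 4 and 2 | 4, so subgroups of order 2 are possible by Lagrange.
The subgroups of order 2 are: {e, a}; {e, b}; {e, c}.
So G has 3 subgroups of order 2.

3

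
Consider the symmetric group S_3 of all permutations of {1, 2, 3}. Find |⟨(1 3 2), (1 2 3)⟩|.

3

|⟨(1 3 2)⟩| = 3 and |⟨(1 2 3)⟩| = 3, so |H| is a multiple of lcm(3, 3) = 3 and divides |G| = 6.
Closing under the operation: H = {e, (1 2 3), (1 3 2)}, so |H| = 3.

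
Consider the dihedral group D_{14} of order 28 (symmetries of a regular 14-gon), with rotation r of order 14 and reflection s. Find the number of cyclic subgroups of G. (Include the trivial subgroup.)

Group the elements of G by the cyclic subgroup they generate; each cyclic subgroup of order d accounts for φ(d) elements.
Cyclic subgroups by order — order 1: 1; order 2: 15; order 7: 1; order 14: 1.
Total: 18.

18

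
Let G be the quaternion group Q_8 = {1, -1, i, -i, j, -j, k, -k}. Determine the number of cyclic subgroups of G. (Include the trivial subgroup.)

Group the elements of G by the cyclic subgroup they generate; each cyclic subgroup of order d accounts for φ(d) elements.
Cyclic subgroups by order — order 1: 1; order 2: 1; order 4: 3.
Total: 5.

5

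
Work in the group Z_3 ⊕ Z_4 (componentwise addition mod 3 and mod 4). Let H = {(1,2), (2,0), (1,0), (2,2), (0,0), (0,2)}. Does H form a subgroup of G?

|H| = 6 divides |G| = 12, consistent with Lagrange.
H contains the identity, every element's inverse is in H, and H is closed under +: it is a subgroup.
In fact H = ⟨(1,2)⟩.

Yes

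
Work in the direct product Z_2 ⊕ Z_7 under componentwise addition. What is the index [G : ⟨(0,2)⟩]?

|⟨(0,2)⟩| = 7 and |G| = 14.
By Lagrange, [G : H] = |G|/|H| = 14/7 = 2.

2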